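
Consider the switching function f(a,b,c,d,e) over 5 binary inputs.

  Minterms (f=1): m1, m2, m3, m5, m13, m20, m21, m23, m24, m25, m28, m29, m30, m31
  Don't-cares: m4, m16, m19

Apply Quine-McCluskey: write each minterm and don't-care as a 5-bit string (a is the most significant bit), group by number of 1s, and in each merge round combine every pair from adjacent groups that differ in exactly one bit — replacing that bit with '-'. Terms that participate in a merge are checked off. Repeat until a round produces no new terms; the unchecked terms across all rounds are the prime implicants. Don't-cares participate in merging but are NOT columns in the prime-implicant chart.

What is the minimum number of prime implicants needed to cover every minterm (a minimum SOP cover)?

7

Round 0: 00001✓ 00010✓ 00011✓ 00100✓ 00101✓ 01101✓ 10000✓ 10011✓ 10100✓ 10101✓ 10111✓ 11000✓ 11001✓ 11100✓ 11101✓ 11110✓ 11111✓
Round 1: -0011 -0100✓ -0101✓ -1101✓ 0-101✓ 00-01 000-1 0001- 0010-✓ 1-000✓ 1-100✓ 1-101✓ 1-111✓ 10-00✓ 10-11 101-1✓ 1010-✓ 11-00✓ 11-01✓ 1100-✓ 111-0✓ 111-1✓ 1110-✓ 1111-✓
Round 2: --101 -010- 1--00 1-1-1 1-10- 11-0- 111--
PIs = {--101, -0011, -010-, 00-01, 000-1, 0001-, 1--00, 1-1-1, 1-10-, 10-11, 11-0-, 111--}
Coverage chart:
  m1: 00-01,000-1
  m2: 0001- ←essential
  m3: -0011,000-1,0001-
  m5: --101,-010-,00-01
  m13: --101 ←essential
  m20: -010-,1--00,1-10-
  m21: --101,-010-,1-1-1,1-10-
  m23: 1-1-1,10-11
  m24: 1--00,11-0-
  m25: 11-0- ←essential
  m28: 1--00,1-10-,11-0-,111--
  m29: --101,1-1-1,1-10-,11-0-,111--
  m30: 111-- ←essential
  m31: 1-1-1,111--
Essential: --101, 0001-, 11-0-, 111--
Petrick residual → -010-, 00-01, 1-1-1
Min cover (7 terms): cd'e + b'cd' + a'b'd'e + a'b'c'd + ace + abd' + abc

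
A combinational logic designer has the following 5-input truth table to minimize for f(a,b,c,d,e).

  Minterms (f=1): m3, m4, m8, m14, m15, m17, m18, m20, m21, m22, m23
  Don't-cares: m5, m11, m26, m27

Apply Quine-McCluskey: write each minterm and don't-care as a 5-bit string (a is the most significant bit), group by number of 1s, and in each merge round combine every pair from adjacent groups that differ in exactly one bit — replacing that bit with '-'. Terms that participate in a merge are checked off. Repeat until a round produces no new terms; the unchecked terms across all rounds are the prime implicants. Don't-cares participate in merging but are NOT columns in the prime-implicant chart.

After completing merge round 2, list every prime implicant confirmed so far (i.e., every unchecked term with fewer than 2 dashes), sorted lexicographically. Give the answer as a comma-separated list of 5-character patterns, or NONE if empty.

-1011, 0-011, 01-11, 01000, 0111-, 1-010, 10-01, 10-10, 1101-

Round 0: 00011✓ 00100✓ 00101✓ 01000 01011✓ 01110✓ 01111✓ 10001✓ 10010✓ 10100✓ 10101✓ 10110✓ 10111✓ 11010✓ 11011✓
Round 1: -0100✓ -0101✓ -1011 0-011 0010-✓ 01-11 0111- 1-010 10-01 10-10 101-0✓ 101-1✓ 1010-✓ 1011-✓ 1101-
Round 2: -010- 101--
PIs = {-010-, -1011, 0-011, 01-11, 01000, 0111-, 1-010, 10-01, 10-10, 101--, 1101-}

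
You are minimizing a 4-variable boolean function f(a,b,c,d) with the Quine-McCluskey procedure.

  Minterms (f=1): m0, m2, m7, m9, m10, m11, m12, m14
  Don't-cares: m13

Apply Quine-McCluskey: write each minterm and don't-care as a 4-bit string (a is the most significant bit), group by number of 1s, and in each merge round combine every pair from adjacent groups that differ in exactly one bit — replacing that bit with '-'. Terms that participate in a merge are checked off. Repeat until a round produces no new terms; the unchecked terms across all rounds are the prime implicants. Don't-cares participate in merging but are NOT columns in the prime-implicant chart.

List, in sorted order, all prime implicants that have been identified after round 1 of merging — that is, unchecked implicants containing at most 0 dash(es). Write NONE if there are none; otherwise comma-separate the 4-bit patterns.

0111

Round 0: 0000✓ 0010✓ 0111 1001✓ 1010✓ 1011✓ 1100✓ 1101✓ 1110✓
Round 1: -010 00-0 1-01 1-10 10-1 101- 11-0 110-
PIs = {-010, 00-0, 0111, 1-01, 1-10, 10-1, 101-, 11-0, 110-}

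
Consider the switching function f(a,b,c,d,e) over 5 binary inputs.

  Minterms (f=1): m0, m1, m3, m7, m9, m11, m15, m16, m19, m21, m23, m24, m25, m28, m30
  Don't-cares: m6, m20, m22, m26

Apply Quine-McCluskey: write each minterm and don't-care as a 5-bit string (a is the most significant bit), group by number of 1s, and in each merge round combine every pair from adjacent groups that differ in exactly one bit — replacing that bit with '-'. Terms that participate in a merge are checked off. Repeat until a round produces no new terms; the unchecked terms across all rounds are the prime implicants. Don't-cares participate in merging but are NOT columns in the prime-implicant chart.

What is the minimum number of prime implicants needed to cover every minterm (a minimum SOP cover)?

Round 0: 00000✓ 00001✓ 00011✓ 00110✓ 00111✓ 01001✓ 01011✓ 01111✓ 10000✓ 10011✓ 10100✓ 10101✓ 10110✓ 10111✓ 11000✓ 11001✓ 11010✓ 11100✓ 11110✓
Round 1: -0000 -0011✓ -0110✓ -0111✓ -1001 0-001✓ 0-011✓ 0-111✓ 00-11✓ 000-1✓ 0000- 0011-✓ 01-11✓ 010-1✓ 1-000✓ 1-100✓ 1-110✓ 10-00✓ 10-11✓ 101-0✓ 101-1✓ 1010-✓ 1011-✓ 11-00✓ 11-10✓ 110-0✓ 1100- 111-0✓
Round 2: -0-11 -011- 0--11 0-0-1 1--00 1-1-0 101-- 11--0
PIs = {-0-11, -0000, -011-, -1001, 0--11, 0-0-1, 0000-, 1--00, 1-1-0, 101--, 11--0, 1100-}
Coverage chart:
  m0: -0000,0000-
  m1: 0-0-1,0000-
  m3: -0-11,0--11,0-0-1
  m7: -0-11,-011-,0--11
  m9: -1001,0-0-1
  m11: 0--11,0-0-1
  m15: 0--11 ←essential
  m16: -0000,1--00
  m19: -0-11 ←essential
  m21: 101-- ←essential
  m23: -0-11,-011-,101--
  m24: 1--00,11--0,1100-
  m25: -1001,1100-
  m28: 1--00,1-1-0,11--0
  m30: 1-1-0,11--0
Essential: -0-11, 0--11, 101--
Petrick residual → -0000, -1001, 0-0-1, 11--0
Min cover (7 terms): b'de + b'c'd'e' + bc'd'e + a'de + a'c'e + ab'c + abe'

7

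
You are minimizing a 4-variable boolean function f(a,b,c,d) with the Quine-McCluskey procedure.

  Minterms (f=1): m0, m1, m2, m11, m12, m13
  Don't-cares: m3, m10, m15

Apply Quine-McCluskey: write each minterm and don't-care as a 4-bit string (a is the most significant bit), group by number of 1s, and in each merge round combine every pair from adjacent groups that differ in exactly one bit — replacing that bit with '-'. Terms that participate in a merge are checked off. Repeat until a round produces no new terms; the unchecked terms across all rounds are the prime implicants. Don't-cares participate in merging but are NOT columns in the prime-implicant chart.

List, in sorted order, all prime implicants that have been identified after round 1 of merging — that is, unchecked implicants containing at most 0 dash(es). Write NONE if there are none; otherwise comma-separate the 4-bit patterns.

NONE

Round 0: 0000✓ 0001✓ 0010✓ 0011✓ 1010✓ 1011✓ 1100✓ 1101✓ 1111✓
Round 1: -010✓ -011✓ 00-0✓ 00-1✓ 000-✓ 001-✓ 1-11 101-✓ 11-1 110-
Round 2: -01- 00--
PIs = {-01-, 00--, 1-11, 11-1, 110-}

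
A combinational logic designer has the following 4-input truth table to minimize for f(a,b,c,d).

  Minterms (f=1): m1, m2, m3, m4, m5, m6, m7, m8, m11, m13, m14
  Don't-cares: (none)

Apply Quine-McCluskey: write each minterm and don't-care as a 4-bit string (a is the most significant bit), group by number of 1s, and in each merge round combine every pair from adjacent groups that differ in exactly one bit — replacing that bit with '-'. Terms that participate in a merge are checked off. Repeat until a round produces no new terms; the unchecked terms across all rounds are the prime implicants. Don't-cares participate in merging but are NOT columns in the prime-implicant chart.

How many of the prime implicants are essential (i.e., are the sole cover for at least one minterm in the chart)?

7

[col 0] 0001*, 0010*, 0011*, 0100*, 0101*, 0110*, 0111*, 1000, 1011*, 1101*, 1110*
[col 1] -011, -101, -110, 0-01*, 0-10*, 0-11*, 00-1*, 001-*, 01-0*, 01-1*, 010-*, 011-*
[col 2] 0--1, 0-1-, 01--
Prime implicants: -011, -101, -110, 0--1, 0-1-, 01--, 1000
PI chart (minterm → PIs covering it):
  1 | 0--1  (sole → essential)
  2 | 0-1-  (sole → essential)
  3 | -011,0--1,0-1-
  4 | 01--  (sole → essential)
  5 | -101,0--1,01--
  6 | -110,0-1-,01--
  7 | 0--1,0-1-,01--
  8 | 1000  (sole → essential)
  11 | -011  (sole → essential)
  13 | -101  (sole → essential)
  14 | -110  (sole → essential)
Essential prime implicants: -011, -101, -110, 0--1, 0-1-, 01--, 1000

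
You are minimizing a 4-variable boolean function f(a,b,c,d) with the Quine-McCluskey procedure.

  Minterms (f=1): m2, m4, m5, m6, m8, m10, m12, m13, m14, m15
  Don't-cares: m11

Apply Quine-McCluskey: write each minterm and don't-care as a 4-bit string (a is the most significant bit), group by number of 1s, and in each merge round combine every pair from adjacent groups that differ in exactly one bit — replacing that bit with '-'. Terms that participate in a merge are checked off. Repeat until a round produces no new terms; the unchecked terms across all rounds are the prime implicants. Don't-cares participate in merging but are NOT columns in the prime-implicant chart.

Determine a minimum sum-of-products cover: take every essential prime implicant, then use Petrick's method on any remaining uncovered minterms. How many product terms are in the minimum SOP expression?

Round 0: 0010✓ 0100✓ 0101✓ 0110✓ 1000✓ 1010✓ 1011✓ 1100✓ 1101✓ 1110✓ 1111✓
Round 1: -010✓ -100✓ -101✓ -110✓ 0-10✓ 01-0✓ 010-✓ 1-00✓ 1-10✓ 1-11✓ 10-0✓ 101-✓ 11-0✓ 11-1✓ 110-✓ 111-✓
Round 2: --10 -1-0 -10- 1--0 1-1- 11--
PIs = {--10, -1-0, -10-, 1--0, 1-1-, 11--}
Coverage chart:
  m2: --10 ←essential
  m4: -1-0,-10-
  m5: -10- ←essential
  m6: --10,-1-0
  m8: 1--0 ←essential
  m10: --10,1--0,1-1-
  m12: -1-0,-10-,1--0,11--
  m13: -10-,11--
  m14: --10,-1-0,1--0,1-1-,11--
  m15: 1-1-,11--
Essential: --10, -10-, 1--0
Petrick residual → 1-1-
Min cover (4 terms): cd' + bc' + ad' + ac

4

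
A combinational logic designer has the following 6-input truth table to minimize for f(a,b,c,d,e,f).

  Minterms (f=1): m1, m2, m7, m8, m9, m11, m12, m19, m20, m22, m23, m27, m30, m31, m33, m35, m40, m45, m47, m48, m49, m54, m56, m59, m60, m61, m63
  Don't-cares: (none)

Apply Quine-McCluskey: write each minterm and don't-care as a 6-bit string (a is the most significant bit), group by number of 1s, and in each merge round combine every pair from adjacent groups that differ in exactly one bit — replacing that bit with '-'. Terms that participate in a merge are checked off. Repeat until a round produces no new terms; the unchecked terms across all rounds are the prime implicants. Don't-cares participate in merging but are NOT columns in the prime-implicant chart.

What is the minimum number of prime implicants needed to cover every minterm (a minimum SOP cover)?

15

[col 0] 000001*, 000010, 000111*, 001000*, 001001*, 001011*, 001100*, 010011*, 010100*, 010110*, 010111*, 011011*, 011110*, 011111*, 100001*, 100011*, 101000*, 101101*, 101111*, 110000*, 110001*, 110110*, 111000*, 111011*, 111100*, 111101*, 111111*
[col 1] -00001, -01000, -10110, -11011*, -11111*, 0-0111, 0-1011, 00-001, 001-00, 0010-1, 00100-, 01-011*, 01-110*, 01-111*, 010-11*, 0101-0, 01011-*, 011-11*, 01111-*, 1-0001, 1-1000, 1-1101*, 1-1111*, 1000-1, 1011-1*, 11-000, 11000-, 111-00, 111-11*, 1111-1*, 11110-
[col 2] -11-11, 01--11, 01-11-, 1-11-1
Prime implicants: -00001, -01000, -10110, -11-11, 0-0111, 0-1011, 00-001, 000010, 001-00, 0010-1, 00100-, 01--11, 01-11-, 0101-0, 1-0001, 1-1000, 1-11-1, 1000-1, 11-000, 11000-, 111-00, 11110-
PI chart (minterm → PIs covering it):
  1 | -00001,00-001
  2 | 000010  (sole → essential)
  7 | 0-0111  (sole → essential)
  8 | -01000,001-00,00100-
  9 | 00-001,0010-1,00100-
  11 | 0-1011,0010-1
  12 | 001-00  (sole → essential)
  19 | 01--11  (sole → essential)
  20 | 0101-0  (sole → essential)
  22 | -10110,01-11-,0101-0
  23 | 0-0111,01--11,01-11-
  27 | -11-11,0-1011,01--11
  30 | 01-11-  (sole → essential)
  31 | -11-11,01--11,01-11-
  33 | -00001,1-0001,1000-1
  35 | 1000-1  (sole → essential)
  40 | -01000,1-1000
  45 | 1-11-1  (sole → essential)
  47 | 1-11-1  (sole → essential)
  48 | 11-000,11000-
  49 | 1-0001,11000-
  54 | -10110  (sole → essential)
  56 | 1-1000,11-000,111-00
  59 | -11-11  (sole → essential)
  60 | 111-00,11110-
  61 | 1-11-1,11110-
  63 | -11-11,1-11-1
Essential prime implicants: -10110, -11-11, 0-0111, 000010, 001-00, 01--11, 01-11-, 0101-0, 1-11-1, 1000-1
Petrick residual → -00001, -01000, 0010-1, 11000-, 111-00
Minimum SOP uses 15 PIs: b'c'd'e'f + b'cd'e'f' + bc'def' + bcef + a'c'def + a'b'c'd'ef' + a'b'ce'f' + a'b'cd'f + a'bef + a'bde + a'bc'df' + acdf + ab'c'd'f + abc'd'e' + abce'f'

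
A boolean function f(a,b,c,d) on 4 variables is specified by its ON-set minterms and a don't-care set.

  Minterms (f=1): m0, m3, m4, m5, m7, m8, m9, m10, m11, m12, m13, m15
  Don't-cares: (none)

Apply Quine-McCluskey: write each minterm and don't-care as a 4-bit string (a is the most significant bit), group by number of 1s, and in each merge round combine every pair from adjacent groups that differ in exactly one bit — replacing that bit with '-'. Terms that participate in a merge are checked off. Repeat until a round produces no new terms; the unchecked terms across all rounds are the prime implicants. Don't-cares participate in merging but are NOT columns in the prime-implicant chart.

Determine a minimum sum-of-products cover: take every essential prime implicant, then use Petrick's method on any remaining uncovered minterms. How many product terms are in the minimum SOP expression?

[col 0] 0000*, 0011*, 0100*, 0101*, 0111*, 1000*, 1001*, 1010*, 1011*, 1100*, 1101*, 1111*
[col 1] -000*, -011*, -100*, -101*, -111*, 0-00*, 0-11*, 01-1*, 010-*, 1-00*, 1-01*, 1-11*, 10-0*, 10-1*, 100-*, 101-*, 11-1*, 110-*
[col 2] --00, --11, -1-1, -10-, 1--1, 1-0-, 10--
Prime implicants: --00, --11, -1-1, -10-, 1--1, 1-0-, 10--
PI chart (minterm → PIs covering it):
  0 | --00  (sole → essential)
  3 | --11  (sole → essential)
  4 | --00,-10-
  5 | -1-1,-10-
  7 | --11,-1-1
  8 | --00,1-0-,10--
  9 | 1--1,1-0-,10--
  10 | 10--  (sole → essential)
  11 | --11,1--1,10--
  12 | --00,-10-,1-0-
  13 | -1-1,-10-,1--1,1-0-
  15 | --11,-1-1,1--1
Essential prime implicants: --00, --11, 10--
Petrick residual → -1-1
Minimum SOP uses 4 PIs: c'd' + cd + bd + ab'

4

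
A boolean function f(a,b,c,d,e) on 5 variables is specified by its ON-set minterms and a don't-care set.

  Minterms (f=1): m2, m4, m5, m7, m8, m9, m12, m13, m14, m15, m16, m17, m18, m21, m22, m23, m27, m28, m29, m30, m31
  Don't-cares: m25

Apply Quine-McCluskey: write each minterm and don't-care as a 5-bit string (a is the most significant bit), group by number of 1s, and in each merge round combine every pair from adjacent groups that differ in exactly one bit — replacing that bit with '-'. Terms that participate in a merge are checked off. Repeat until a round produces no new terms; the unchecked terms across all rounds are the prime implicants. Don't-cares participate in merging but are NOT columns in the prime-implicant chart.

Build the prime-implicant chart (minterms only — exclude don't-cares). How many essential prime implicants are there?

6

Round 0: 00010✓ 00100✓ 00101✓ 00111✓ 01000✓ 01001✓ 01100✓ 01101✓ 01110✓ 01111✓ 10000✓ 10001✓ 10010✓ 10101✓ 10110✓ 10111✓ 11001✓ 11011✓ 11100✓ 11101✓ 11110✓ 11111✓
Round 1: -0010 -0101✓ -0111✓ -1001✓ -1100✓ -1101✓ -1110✓ -1111✓ 0-100✓ 0-101✓ 0-111✓ 001-1✓ 0010-✓ 01-00✓ 01-01✓ 0100-✓ 011-0✓ 011-1✓ 0110-✓ 0111-✓ 1-001✓ 1-101✓ 1-110✓ 1-111✓ 10-01✓ 10-10 100-0 1000- 101-1✓ 1011-✓ 11-01✓ 11-11✓ 110-1✓ 111-0✓ 111-1✓ 1110-✓ 1111-✓
Round 2: --101✓ --111✓ -01-1✓ -1-01 -11-0✓ -11-1✓ -110-✓ -111-✓ 0-1-1✓ 0-10- 01-0- 011--✓ 1--01 1-1-1✓ 1-11- 11--1 111--✓
Round 3: --1-1 -11--
PIs = {--1-1, -0010, -1-01, -11--, 0-10-, 01-0-, 1--01, 1-11-, 10-10, 100-0, 1000-, 11--1}
Coverage chart:
  m2: -0010 ←essential
  m4: 0-10- ←essential
  m5: --1-1,0-10-
  m7: --1-1 ←essential
  m8: 01-0- ←essential
  m9: -1-01,01-0-
  m12: -11--,0-10-,01-0-
  m13: --1-1,-1-01,-11--,0-10-,01-0-
  m14: -11-- ←essential
  m15: --1-1,-11--
  m16: 100-0,1000-
  m17: 1--01,1000-
  m18: -0010,10-10,100-0
  m21: --1-1,1--01
  m22: 1-11-,10-10
  m23: --1-1,1-11-
  m27: 11--1 ←essential
  m28: -11-- ←essential
  m29: --1-1,-1-01,-11--,1--01,11--1
  m30: -11--,1-11-
  m31: --1-1,-11--,1-11-,11--1
Essential: --1-1, -0010, -11--, 0-10-, 01-0-, 11--1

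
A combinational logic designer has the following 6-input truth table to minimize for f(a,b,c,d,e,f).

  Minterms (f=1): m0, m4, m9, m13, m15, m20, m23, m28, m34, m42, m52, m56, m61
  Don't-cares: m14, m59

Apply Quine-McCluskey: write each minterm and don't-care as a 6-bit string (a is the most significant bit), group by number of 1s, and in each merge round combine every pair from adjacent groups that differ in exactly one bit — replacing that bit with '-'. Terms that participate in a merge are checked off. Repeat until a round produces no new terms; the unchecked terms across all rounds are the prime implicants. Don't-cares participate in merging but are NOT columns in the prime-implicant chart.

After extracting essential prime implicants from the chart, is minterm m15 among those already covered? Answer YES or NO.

[col 0] 000000*, 000100*, 001001*, 001101*, 001110*, 001111*, 010100*, 010111, 011100*, 100010*, 101010*, 110100*, 111000, 111011, 111101
[col 1] -10100, 0-0100, 000-00, 001-01, 0011-1, 00111-, 01-100, 10-010
Prime implicants: -10100, 0-0100, 000-00, 001-01, 0011-1, 00111-, 01-100, 010111, 10-010, 111000, 111011, 111101
PI chart (minterm → PIs covering it):
  0 | 000-00  (sole → essential)
  4 | 0-0100,000-00
  9 | 001-01  (sole → essential)
  13 | 001-01,0011-1
  15 | 0011-1,00111-
  20 | -10100,0-0100,01-100
  23 | 010111  (sole → essential)
  28 | 01-100  (sole → essential)
  34 | 10-010  (sole → essential)
  42 | 10-010  (sole → essential)
  52 | -10100  (sole → essential)
  56 | 111000  (sole → essential)
  61 | 111101  (sole → essential)
Essential prime implicants: -10100, 000-00, 001-01, 01-100, 010111, 10-010, 111000, 111101

NO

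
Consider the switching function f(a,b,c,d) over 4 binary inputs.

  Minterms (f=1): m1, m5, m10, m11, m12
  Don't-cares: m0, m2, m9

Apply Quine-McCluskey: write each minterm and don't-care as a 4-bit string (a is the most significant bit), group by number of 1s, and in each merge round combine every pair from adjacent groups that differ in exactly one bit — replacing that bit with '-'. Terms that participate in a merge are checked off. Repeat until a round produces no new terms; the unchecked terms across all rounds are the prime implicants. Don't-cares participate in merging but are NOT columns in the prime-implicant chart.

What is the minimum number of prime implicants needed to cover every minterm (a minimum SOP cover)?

3

Round 0: 0000✓ 0001✓ 0010✓ 0101✓ 1001✓ 1010✓ 1011✓ 1100
Round 1: -001 -010 0-01 00-0 000- 10-1 101-
PIs = {-001, -010, 0-01, 00-0, 000-, 10-1, 101-, 1100}
Coverage chart:
  m1: -001,0-01,000-
  m5: 0-01 ←essential
  m10: -010,101-
  m11: 10-1,101-
  m12: 1100 ←essential
Essential: 0-01, 1100
Petrick residual → 101-
Min cover (3 terms): a'c'd + ab'c + abc'd'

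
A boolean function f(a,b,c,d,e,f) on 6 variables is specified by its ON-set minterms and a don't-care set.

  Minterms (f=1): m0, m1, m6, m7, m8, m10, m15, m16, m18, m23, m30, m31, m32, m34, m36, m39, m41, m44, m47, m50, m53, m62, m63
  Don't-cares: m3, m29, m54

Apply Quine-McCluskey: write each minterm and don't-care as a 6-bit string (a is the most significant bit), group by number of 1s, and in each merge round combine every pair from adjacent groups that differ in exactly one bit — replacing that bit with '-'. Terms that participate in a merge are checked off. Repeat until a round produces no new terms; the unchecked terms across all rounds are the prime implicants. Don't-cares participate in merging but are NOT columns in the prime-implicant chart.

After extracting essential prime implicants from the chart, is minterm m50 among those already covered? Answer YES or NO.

NO

size-2^0 implicants → 000000(✓)  000001(✓)  000011(✓)  000110(✓)  000111(✓)  001000(✓)  001010(✓)  001111(✓)  010000(✓)  010010(✓)  010111(✓)  011101(✓)  011110(✓)  011111(✓)  100000(✓)  100010(✓)  100100(✓)  100111(✓)  101001  101100(✓)  101111(✓)  110010(✓)  110101  110110(✓)  111110(✓)  111111(✓)
size-2^1 implicants → -00000  -00111(✓)  -01111(✓)  -10010  -11110(✓)  -11111(✓)  0-0000  0-0111(✓)  0-1111(✓)  00-000  00-111(✓)  000-11  0000-1  00000-  00011-  0010-0  01-111(✓)  0100-0  0111-1  01111-(✓)  1-0010  1-1111(✓)  10-100  10-111(✓)  100-00  1000-0  11-110  110-10  11111-(✓)
size-2^2 implicants → --1111  -0-111  -1111-  0--111
Unchecked terms (primes): --1111, -0-111, -00000, -10010, -1111-, 0--111, 0-0000, 00-000, 000-11, 0000-1, 00000-, 00011-, 0010-0, 0100-0, 0111-1, 1-0010, 10-100, 100-00, 1000-0, 101001, 11-110, 110-10, 110101
Minterm coverage:
  m0 ⊆ -00000,0-0000,00-000,00000-
  m1 ⊆ 0000-1,00000-
  m6 ⊆ 00011- [E]
  m7 ⊆ -0-111,0--111,000-11,00011-
  m8 ⊆ 00-000,0010-0
  m10 ⊆ 0010-0 [E]
  m15 ⊆ --1111,-0-111,0--111
  m16 ⊆ 0-0000,0100-0
  m18 ⊆ -10010,0100-0
  m23 ⊆ 0--111 [E]
  m30 ⊆ -1111- [E]
  m31 ⊆ --1111,-1111-,0--111,0111-1
  m32 ⊆ -00000,100-00,1000-0
  m34 ⊆ 1-0010,1000-0
  m36 ⊆ 10-100,100-00
  m39 ⊆ -0-111 [E]
  m41 ⊆ 101001 [E]
  m44 ⊆ 10-100 [E]
  m47 ⊆ --1111,-0-111
  m50 ⊆ -10010,1-0010,110-10
  m53 ⊆ 110101 [E]
  m62 ⊆ -1111-,11-110
  m63 ⊆ --1111,-1111-
E = {-0-111, -1111-, 0--111, 00011-, 0010-0, 10-100, 101001, 110101}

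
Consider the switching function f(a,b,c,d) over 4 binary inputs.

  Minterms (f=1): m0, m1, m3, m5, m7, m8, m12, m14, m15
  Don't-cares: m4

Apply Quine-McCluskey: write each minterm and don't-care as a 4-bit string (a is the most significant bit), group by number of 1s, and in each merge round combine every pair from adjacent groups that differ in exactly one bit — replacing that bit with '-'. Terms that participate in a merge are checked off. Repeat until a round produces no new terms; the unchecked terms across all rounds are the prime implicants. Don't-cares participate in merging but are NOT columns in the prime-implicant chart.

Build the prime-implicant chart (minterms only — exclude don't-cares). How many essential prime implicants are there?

2

size-2^0 implicants → 0000(✓)  0001(✓)  0011(✓)  0100(✓)  0101(✓)  0111(✓)  1000(✓)  1100(✓)  1110(✓)  1111(✓)
size-2^1 implicants → -000(✓)  -100(✓)  -111  0-00(✓)  0-01(✓)  0-11(✓)  00-1(✓)  000-(✓)  01-1(✓)  010-(✓)  1-00(✓)  11-0  111-
size-2^2 implicants → --00  0--1  0-0-
Unchecked terms (primes): --00, -111, 0--1, 0-0-, 11-0, 111-
Minterm coverage:
  m0 ⊆ --00,0-0-
  m1 ⊆ 0--1,0-0-
  m3 ⊆ 0--1 [E]
  m5 ⊆ 0--1,0-0-
  m7 ⊆ -111,0--1
  m8 ⊆ --00 [E]
  m12 ⊆ --00,11-0
  m14 ⊆ 11-0,111-
  m15 ⊆ -111,111-
E = {--00, 0--1}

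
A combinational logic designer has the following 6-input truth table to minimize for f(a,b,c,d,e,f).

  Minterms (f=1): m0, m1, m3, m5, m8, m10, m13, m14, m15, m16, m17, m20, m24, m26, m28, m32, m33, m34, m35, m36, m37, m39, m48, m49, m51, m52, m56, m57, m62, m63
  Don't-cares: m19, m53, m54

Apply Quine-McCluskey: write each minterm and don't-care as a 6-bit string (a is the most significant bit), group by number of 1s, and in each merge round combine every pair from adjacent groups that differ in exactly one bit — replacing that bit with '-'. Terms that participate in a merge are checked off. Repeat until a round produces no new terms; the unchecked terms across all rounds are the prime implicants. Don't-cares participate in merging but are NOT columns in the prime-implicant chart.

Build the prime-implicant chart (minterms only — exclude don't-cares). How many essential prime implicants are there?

Round 0: 000000✓ 000001✓ 000011✓ 000101✓ 001000✓ 001010✓ 001101✓ 001110✓ 001111✓ 010000✓ 010001✓ 010011✓ 010100✓ 011000✓ 011010✓ 011100✓ 100000✓ 100001✓ 100010✓ 100011✓ 100100✓ 100101✓ 100111✓ 110000✓ 110001✓ 110011✓ 110100✓ 110101✓ 110110✓ 111000✓ 111001✓ 111110✓ 111111✓
Round 1: -00000✓ -00001✓ -00011✓ -00101✓ -10000✓ -10001✓ -10011✓ -10100✓ -11000✓ 0-0000✓ 0-0001✓ 0-0011✓ 0-1000✓ 0-1010✓ 00-000✓ 00-101 000-01✓ 0000-1✓ 00000-✓ 001-10 0010-0✓ 0011-1 00111- 01-000✓ 01-100✓ 010-00✓ 0100-1✓ 01000-✓ 011-00✓ 0110-0✓ 1-0000✓ 1-0001✓ 1-0011✓ 1-0100✓ 1-0101✓ 100-00✓ 100-01✓ 100-11✓ 1000-0✓ 1000-1✓ 10000-✓ 10001-✓ 1001-1✓ 10010-✓ 11-000✓ 11-001✓ 11-110 110-00✓ 110-01✓ 1100-1✓ 11000-✓ 1101-0 11010-✓ 11100-✓ 11111-
Round 2: --0000✓ --0001✓ --0011✓ -00-01 -000-1✓ -0000-✓ -1-000 -10-00 -100-1✓ -1000-✓ 0--000 0-00-1✓ 0-000-✓ 0-10-0 01--00 1-0-00✓ 1-0-01✓ 1-00-1✓ 1-000-✓ 1-010-✓ 100--1 100-0-✓ 1000-- 11-00- 110-0-✓
Round 3: --00-1 --000- 1-0-0-
PIs = {--00-1, --000-, -00-01, -1-000, -10-00, 0--000, 0-10-0, 00-101, 001-10, 0011-1, 00111-, 01--00, 1-0-0-, 100--1, 1000--, 11-00-, 11-110, 1101-0, 11111-}
Coverage chart:
  m0: --000-,0--000
  m1: --00-1,--000-,-00-01
  m3: --00-1 ←essential
  m5: -00-01,00-101
  m8: 0--000,0-10-0
  m10: 0-10-0,001-10
  m13: 00-101,0011-1
  m14: 001-10,00111-
  m15: 0011-1,00111-
  m16: --000-,-1-000,-10-00,0--000,01--00
  m17: --00-1,--000-
  m20: -10-00,01--00
  m24: -1-000,0--000,0-10-0,01--00
  m26: 0-10-0 ←essential
  m28: 01--00 ←essential
  m32: --000-,1-0-0-,1000--
  m33: --00-1,--000-,-00-01,1-0-0-,100--1,1000--
  m34: 1000-- ←essential
  m35: --00-1,100--1,1000--
  m36: 1-0-0- ←essential
  m37: -00-01,1-0-0-,100--1
  m39: 100--1 ←essential
  m48: --000-,-1-000,-10-00,1-0-0-,11-00-
  m49: --00-1,--000-,1-0-0-,11-00-
  m51: --00-1 ←essential
  m52: -10-00,1-0-0-,1101-0
  m56: -1-000,11-00-
  m57: 11-00- ←essential
  m62: 11-110,11111-
  m63: 11111- ←essential
Essential: --00-1, 0-10-0, 01--00, 1-0-0-, 100--1, 1000--, 11-00-, 11111-

8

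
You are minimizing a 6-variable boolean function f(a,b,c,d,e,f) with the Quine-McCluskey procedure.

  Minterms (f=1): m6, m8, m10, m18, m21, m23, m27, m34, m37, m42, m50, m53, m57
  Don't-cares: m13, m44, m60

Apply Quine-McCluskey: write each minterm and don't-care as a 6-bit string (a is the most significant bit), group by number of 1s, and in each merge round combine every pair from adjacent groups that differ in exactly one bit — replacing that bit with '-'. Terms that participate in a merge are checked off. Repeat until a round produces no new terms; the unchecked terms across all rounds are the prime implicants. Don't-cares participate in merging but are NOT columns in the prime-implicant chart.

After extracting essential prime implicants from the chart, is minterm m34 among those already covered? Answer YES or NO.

NO

[col 0] 000110, 001000*, 001010*, 001101, 010010*, 010101*, 010111*, 011011, 100010*, 100101*, 101010*, 101100*, 110010*, 110101*, 111001, 111100*
[col 1] -01010, -10010, -10101, 0010-0, 0101-1, 1-0010, 1-0101, 1-1100, 10-010
Prime implicants: -01010, -10010, -10101, 000110, 0010-0, 001101, 0101-1, 011011, 1-0010, 1-0101, 1-1100, 10-010, 111001
PI chart (minterm → PIs covering it):
  6 | 000110  (sole → essential)
  8 | 0010-0  (sole → essential)
  10 | -01010,0010-0
  18 | -10010  (sole → essential)
  21 | -10101,0101-1
  23 | 0101-1  (sole → essential)
  27 | 011011  (sole → essential)
  34 | 1-0010,10-010
  37 | 1-0101  (sole → essential)
  42 | -01010,10-010
  50 | -10010,1-0010
  53 | -10101,1-0101
  57 | 111001  (sole → essential)
Essential prime implicants: -10010, 000110, 0010-0, 0101-1, 011011, 1-0101, 111001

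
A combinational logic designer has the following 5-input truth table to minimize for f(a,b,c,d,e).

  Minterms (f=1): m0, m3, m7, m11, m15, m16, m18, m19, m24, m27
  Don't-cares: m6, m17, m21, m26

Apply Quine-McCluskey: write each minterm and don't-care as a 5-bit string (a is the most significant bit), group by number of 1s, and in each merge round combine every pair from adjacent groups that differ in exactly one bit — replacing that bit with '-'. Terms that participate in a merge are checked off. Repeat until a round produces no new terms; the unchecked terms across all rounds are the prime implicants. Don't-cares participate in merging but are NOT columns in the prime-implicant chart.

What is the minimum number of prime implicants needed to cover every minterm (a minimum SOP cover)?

Round 0: 00000✓ 00011✓ 00110✓ 00111✓ 01011✓ 01111✓ 10000✓ 10001✓ 10010✓ 10011✓ 10101✓ 11000✓ 11010✓ 11011✓
Round 1: -0000 -0011✓ -1011✓ 0-011✓ 0-111✓ 00-11✓ 0011- 01-11✓ 1-000✓ 1-010✓ 1-011✓ 10-01 100-0✓ 100-1✓ 1000-✓ 1001-✓ 110-0✓ 1101-✓
Round 2: --011 0--11 1-0-0 1-01- 100--
PIs = {--011, -0000, 0--11, 0011-, 1-0-0, 1-01-, 10-01, 100--}
Coverage chart:
  m0: -0000 ←essential
  m3: --011,0--11
  m7: 0--11,0011-
  m11: --011,0--11
  m15: 0--11 ←essential
  m16: -0000,1-0-0,100--
  m18: 1-0-0,1-01-,100--
  m19: --011,1-01-,100--
  m24: 1-0-0 ←essential
  m27: --011,1-01-
Essential: -0000, 0--11, 1-0-0
Petrick residual → --011
Min cover (4 terms): c'de + b'c'd'e' + a'de + ac'e'

4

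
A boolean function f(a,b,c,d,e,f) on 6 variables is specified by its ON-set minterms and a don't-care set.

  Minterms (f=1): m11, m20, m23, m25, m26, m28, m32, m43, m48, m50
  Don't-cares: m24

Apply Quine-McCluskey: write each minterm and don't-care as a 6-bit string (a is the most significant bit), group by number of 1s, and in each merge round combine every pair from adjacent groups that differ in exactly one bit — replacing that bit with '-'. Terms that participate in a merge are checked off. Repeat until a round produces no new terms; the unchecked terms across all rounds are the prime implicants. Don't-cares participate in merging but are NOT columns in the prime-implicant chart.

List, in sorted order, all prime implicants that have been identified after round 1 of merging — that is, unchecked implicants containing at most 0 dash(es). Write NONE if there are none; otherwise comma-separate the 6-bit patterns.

010111

Round 0: 001011✓ 010100✓ 010111 011000✓ 011001✓ 011010✓ 011100✓ 100000✓ 101011✓ 110000✓ 110010✓
Round 1: -01011 01-100 011-00 0110-0 01100- 1-0000 1100-0
PIs = {-01011, 01-100, 010111, 011-00, 0110-0, 01100-, 1-0000, 1100-0}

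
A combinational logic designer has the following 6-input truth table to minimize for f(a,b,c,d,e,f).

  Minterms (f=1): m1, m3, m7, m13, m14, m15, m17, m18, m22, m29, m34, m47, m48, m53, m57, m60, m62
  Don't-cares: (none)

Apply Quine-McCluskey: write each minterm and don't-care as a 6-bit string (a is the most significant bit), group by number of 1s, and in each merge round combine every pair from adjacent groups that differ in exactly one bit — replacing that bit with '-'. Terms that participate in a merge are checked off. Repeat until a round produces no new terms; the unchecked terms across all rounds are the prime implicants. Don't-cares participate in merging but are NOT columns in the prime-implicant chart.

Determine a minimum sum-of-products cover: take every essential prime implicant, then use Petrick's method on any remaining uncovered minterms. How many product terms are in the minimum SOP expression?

11

size-2^0 implicants → 000001(✓)  000011(✓)  000111(✓)  001101(✓)  001110(✓)  001111(✓)  010001(✓)  010010(✓)  010110(✓)  011101(✓)  100010  101111(✓)  110000  110101  111001  111100(✓)  111110(✓)
size-2^1 implicants → -01111  0-0001  0-1101  00-111  000-11  0000-1  0011-1  00111-  010-10  1111-0
Unchecked terms (primes): -01111, 0-0001, 0-1101, 00-111, 000-11, 0000-1, 0011-1, 00111-, 010-10, 100010, 110000, 110101, 111001, 1111-0
Minterm coverage:
  m1 ⊆ 0-0001,0000-1
  m3 ⊆ 000-11,0000-1
  m7 ⊆ 00-111,000-11
  m13 ⊆ 0-1101,0011-1
  m14 ⊆ 00111- [E]
  m15 ⊆ -01111,00-111,0011-1,00111-
  m17 ⊆ 0-0001 [E]
  m18 ⊆ 010-10 [E]
  m22 ⊆ 010-10 [E]
  m29 ⊆ 0-1101 [E]
  m34 ⊆ 100010 [E]
  m47 ⊆ -01111 [E]
  m48 ⊆ 110000 [E]
  m53 ⊆ 110101 [E]
  m57 ⊆ 111001 [E]
  m60 ⊆ 1111-0 [E]
  m62 ⊆ 1111-0 [E]
E = {-01111, 0-0001, 0-1101, 00111-, 010-10, 100010, 110000, 110101, 111001, 1111-0}
Petrick residual → 000-11
Cover = b'cdef + a'c'd'e'f + a'cde'f + a'b'c'ef + a'b'cde + a'bc'ef' + ab'c'd'ef' + abc'd'e'f' + abc'de'f + abcd'e'f + abcdf'  |cover|=11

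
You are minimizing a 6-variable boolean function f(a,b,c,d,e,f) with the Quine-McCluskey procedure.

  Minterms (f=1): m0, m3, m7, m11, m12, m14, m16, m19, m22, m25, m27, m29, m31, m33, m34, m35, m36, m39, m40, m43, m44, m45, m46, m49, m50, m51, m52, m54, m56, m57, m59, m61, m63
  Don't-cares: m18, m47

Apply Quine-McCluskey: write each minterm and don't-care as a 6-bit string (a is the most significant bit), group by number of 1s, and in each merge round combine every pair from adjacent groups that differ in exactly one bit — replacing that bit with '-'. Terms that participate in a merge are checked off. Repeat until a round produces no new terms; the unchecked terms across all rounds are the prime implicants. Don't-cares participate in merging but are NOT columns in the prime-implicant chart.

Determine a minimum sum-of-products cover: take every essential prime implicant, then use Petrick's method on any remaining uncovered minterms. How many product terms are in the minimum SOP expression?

Round 0: 000000✓ 000011✓ 000111✓ 001011✓ 001100✓ 001110✓ 010000✓ 010010✓ 010011✓ 010110✓ 011001✓ 011011✓ 011101✓ 011111✓ 100001✓ 100010✓ 100011✓ 100100✓ 100111✓ 101000✓ 101011✓ 101100✓ 101101✓ 101110✓ 101111✓ 110001✓ 110010✓ 110011✓ 110100✓ 110110✓ 111000✓ 111001✓ 111011✓ 111101✓ 111111✓
Round 1: -00011✓ -00111✓ -01011✓ -01100✓ -01110✓ -10010✓ -10011✓ -10110✓ -11001✓ -11011✓ -11101✓ -11111✓ 0-0000 0-0011✓ 0-1011✓ 00-011✓ 000-11✓ 0011-0✓ 01-011✓ 010-10✓ 0100-0 01001-✓ 011-01✓ 011-11✓ 0110-1✓ 0111-1✓ 1-0001✓ 1-0010✓ 1-0011✓ 1-0100 1-1000 1-1011✓ 1-1101✓ 1-1111✓ 10-011✓ 10-100 10-111✓ 100-11✓ 1000-1✓ 10001-✓ 101-00 101-11✓ 1011-0✓ 1011-1✓ 10110-✓ 10111-✓ 11-001✓ 11-011✓ 110-10✓ 1100-1✓ 11001-✓ 1101-0 111-01✓ 111-11✓ 1110-1✓ 11100- 1111-1✓
Round 2: --0011✓ --1011✓ -0-011✓ -00-11 -011-0 -1-011✓ -10-10 -1001- -11-01✓ -11-11✓ -110-1✓ -111-1✓ 0--011✓ 011--1✓ 1--011✓ 1-00-1 1-001- 1-1-11 1-11-1 10--11 1011-- 11-0-1 111--1✓
Round 3: ---011 -11--1
PIs = {---011, -00-11, -011-0, -10-10, -1001-, -11--1, 0-0000, 0100-0, 1-00-1, 1-001-, 1-0100, 1-1-11, 1-1000, 1-11-1, 10--11, 10-100, 101-00, 1011--, 11-0-1, 1101-0, 11100-}
Coverage chart:
  m0: 0-0000 ←essential
  m3: ---011,-00-11
  m7: -00-11 ←essential
  m11: ---011 ←essential
  m12: -011-0 ←essential
  m14: -011-0 ←essential
  m16: 0-0000,0100-0
  m19: ---011,-1001-
  m22: -10-10 ←essential
  m25: -11--1 ←essential
  m27: ---011,-11--1
  m29: -11--1 ←essential
  m31: -11--1 ←essential
  m33: 1-00-1 ←essential
  m34: 1-001- ←essential
  m35: ---011,-00-11,1-00-1,1-001-,10--11
  m36: 1-0100,10-100
  m39: -00-11,10--11
  m40: 1-1000,101-00
  m43: ---011,1-1-11,10--11
  m44: -011-0,10-100,101-00,1011--
  m45: 1-11-1,1011--
  m46: -011-0,1011--
  m49: 1-00-1,11-0-1
  m50: -10-10,-1001-,1-001-
  m51: ---011,-1001-,1-00-1,1-001-,11-0-1
  m52: 1-0100,1101-0
  m54: -10-10,1101-0
  m56: 1-1000,11100-
  m57: -11--1,11-0-1,11100-
  m59: ---011,-11--1,1-1-11,11-0-1
  m61: -11--1,1-11-1
  m63: -11--1,1-1-11,1-11-1
Essential: ---011, -00-11, -011-0, -10-10, -11--1, 0-0000, 1-00-1, 1-001-
Petrick residual → 1-0100, 1-1000, 1-11-1
Min cover (11 terms): d'ef + b'c'ef + b'cdf' + bc'ef' + bcf + a'c'd'e'f' + ac'd'f + ac'd'e + ac'de'f' + acd'e'f' + acdf

11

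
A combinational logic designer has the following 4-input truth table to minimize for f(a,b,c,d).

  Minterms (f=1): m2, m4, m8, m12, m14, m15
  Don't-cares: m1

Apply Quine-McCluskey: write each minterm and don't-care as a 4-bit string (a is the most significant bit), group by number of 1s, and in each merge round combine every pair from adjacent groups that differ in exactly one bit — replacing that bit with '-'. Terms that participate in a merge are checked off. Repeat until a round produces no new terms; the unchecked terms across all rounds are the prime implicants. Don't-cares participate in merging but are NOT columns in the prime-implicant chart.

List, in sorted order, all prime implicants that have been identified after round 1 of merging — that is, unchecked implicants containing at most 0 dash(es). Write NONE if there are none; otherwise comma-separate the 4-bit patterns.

0001, 0010

[col 0] 0001, 0010, 0100*, 1000*, 1100*, 1110*, 1111*
[col 1] -100, 1-00, 11-0, 111-
Prime implicants: -100, 0001, 0010, 1-00, 11-0, 111-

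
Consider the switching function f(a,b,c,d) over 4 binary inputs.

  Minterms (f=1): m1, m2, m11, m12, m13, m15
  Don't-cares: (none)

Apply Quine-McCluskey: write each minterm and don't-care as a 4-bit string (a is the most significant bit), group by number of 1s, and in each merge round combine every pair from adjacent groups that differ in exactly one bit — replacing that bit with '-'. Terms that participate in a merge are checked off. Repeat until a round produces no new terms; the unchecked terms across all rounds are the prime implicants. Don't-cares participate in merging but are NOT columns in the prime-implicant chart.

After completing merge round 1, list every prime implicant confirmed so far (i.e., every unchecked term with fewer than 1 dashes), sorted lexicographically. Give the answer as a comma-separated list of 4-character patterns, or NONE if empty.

[col 0] 0001, 0010, 1011*, 1100*, 1101*, 1111*
[col 1] 1-11, 11-1, 110-
Prime implicants: 0001, 0010, 1-11, 11-1, 110-

0001, 0010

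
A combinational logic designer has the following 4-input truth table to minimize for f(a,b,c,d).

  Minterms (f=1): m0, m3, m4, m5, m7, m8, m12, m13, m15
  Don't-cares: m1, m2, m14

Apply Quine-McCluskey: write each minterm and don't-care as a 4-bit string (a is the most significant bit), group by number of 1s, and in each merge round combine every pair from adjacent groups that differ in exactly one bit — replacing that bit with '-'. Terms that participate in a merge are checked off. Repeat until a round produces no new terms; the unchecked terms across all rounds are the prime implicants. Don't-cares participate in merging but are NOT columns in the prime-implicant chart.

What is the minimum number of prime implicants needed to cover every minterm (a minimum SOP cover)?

3

[col 0] 0000*, 0001*, 0010*, 0011*, 0100*, 0101*, 0111*, 1000*, 1100*, 1101*, 1110*, 1111*
[col 1] -000*, -100*, -101*, -111*, 0-00*, 0-01*, 0-11*, 00-0*, 00-1*, 000-*, 001-*, 01-1*, 010-*, 1-00*, 11-0*, 11-1*, 110-*, 111-*
[col 2] --00, -1-1, -10-, 0--1, 0-0-, 00--, 11--
Prime implicants: --00, -1-1, -10-, 0--1, 0-0-, 00--, 11--
PI chart (minterm → PIs covering it):
  0 | --00,0-0-,00--
  3 | 0--1,00--
  4 | --00,-10-,0-0-
  5 | -1-1,-10-,0--1,0-0-
  7 | -1-1,0--1
  8 | --00  (sole → essential)
  12 | --00,-10-,11--
  13 | -1-1,-10-,11--
  15 | -1-1,11--
Essential prime implicants: --00
Petrick residual → -1-1, 0--1
Minimum SOP uses 3 PIs: c'd' + bd + a'd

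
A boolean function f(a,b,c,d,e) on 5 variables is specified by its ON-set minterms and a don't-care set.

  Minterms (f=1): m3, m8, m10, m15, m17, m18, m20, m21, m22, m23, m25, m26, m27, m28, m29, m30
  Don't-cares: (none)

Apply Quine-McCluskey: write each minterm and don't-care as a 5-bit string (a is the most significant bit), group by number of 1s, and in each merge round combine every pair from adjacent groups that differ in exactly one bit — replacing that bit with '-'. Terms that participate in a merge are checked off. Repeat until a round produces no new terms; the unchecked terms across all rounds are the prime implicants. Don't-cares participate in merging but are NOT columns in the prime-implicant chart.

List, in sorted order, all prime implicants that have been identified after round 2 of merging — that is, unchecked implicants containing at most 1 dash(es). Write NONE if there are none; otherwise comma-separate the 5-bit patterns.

-1010, 00011, 010-0, 01111, 110-1, 1101-

Round 0: 00011 01000✓ 01010✓ 01111 10001✓ 10010✓ 10100✓ 10101✓ 10110✓ 10111✓ 11001✓ 11010✓ 11011✓ 11100✓ 11101✓ 11110✓
Round 1: -1010 010-0 1-001✓ 1-010✓ 1-100✓ 1-101✓ 1-110✓ 10-01✓ 10-10✓ 101-0✓ 101-1✓ 1010-✓ 1011-✓ 11-01✓ 11-10✓ 110-1 1101- 111-0✓ 1110-✓
Round 2: 1--01 1--10 1-1-0 1-10- 101--
PIs = {-1010, 00011, 010-0, 01111, 1--01, 1--10, 1-1-0, 1-10-, 101--, 110-1, 1101-}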